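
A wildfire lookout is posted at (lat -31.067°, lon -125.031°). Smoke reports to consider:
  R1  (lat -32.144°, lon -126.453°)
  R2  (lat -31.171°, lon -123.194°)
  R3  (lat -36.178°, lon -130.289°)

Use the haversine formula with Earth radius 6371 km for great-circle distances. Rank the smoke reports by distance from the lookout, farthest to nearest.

Distances from the lookout:
R3 (lat -36.178°, lon -130.289°): 748.1 km
R1 (lat -32.144°, lon -126.453°): 180.2 km
R2 (lat -31.171°, lon -123.194°): 175.3 km

R3, R1, R2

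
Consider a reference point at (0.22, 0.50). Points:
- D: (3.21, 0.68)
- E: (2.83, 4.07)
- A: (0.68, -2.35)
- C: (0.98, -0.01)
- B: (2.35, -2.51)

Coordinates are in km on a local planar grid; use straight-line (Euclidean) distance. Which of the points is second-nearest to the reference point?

Distance to each, sorted:
C: 0.9 km
A: 2.9 km
D: 3.0 km
B: 3.7 km
E: 4.4 km
The second-nearest is A at 2.9 km.

A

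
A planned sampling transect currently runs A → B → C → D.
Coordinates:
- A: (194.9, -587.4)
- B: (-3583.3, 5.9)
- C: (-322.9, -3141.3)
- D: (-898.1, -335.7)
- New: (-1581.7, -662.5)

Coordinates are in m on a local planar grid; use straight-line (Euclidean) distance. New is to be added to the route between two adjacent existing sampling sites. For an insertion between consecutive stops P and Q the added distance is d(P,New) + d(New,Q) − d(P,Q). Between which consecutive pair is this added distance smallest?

Added distance for inserting New between each consecutive pair:
A–B: 63.9 m
B–C: 358.8 m
C–D: 673.9 m
Smallest added distance is 63.9 m, inserting between A and B.

between A and B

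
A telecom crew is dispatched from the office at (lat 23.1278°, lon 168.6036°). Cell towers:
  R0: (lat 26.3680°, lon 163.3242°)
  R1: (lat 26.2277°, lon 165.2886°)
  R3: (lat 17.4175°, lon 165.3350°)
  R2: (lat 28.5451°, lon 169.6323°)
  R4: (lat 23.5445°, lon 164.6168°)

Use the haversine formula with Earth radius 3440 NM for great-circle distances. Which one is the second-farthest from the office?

Distances from the office ((lat 23.1278°, lon 168.6036°)):
R3: 389.1 NM
R0: 347.4 NM
R2: 330.0 NM
R1: 259.5 NM
R4: 221.2 NM
The second-farthest is R0 at 347.4 NM.

R0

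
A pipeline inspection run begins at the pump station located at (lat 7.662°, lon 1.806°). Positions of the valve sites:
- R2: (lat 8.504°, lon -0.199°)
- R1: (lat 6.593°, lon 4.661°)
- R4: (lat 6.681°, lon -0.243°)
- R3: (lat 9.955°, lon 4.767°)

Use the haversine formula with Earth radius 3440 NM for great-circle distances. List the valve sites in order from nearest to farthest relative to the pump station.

Distances from the pump station:
R2 (lat 8.504°, lon -0.199°): 129.5 NM
R4 (lat 6.681°, lon -0.243°): 135.5 NM
R1 (lat 6.593°, lon 4.661°): 181.8 NM
R3 (lat 9.955°, lon 4.767°): 223.2 NM

R2, R4, R1, R3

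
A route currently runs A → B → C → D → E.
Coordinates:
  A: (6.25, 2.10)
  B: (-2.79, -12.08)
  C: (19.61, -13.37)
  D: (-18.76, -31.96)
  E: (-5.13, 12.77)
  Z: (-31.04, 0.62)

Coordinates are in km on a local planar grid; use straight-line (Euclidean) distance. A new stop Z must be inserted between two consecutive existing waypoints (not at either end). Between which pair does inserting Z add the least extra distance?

Added distance for inserting Z between each consecutive pair:
A–B: 51.5 km
B–C: 61.1 km
C–D: 44.7 km
D–E: 16.7 km
Smallest added distance is 16.7 km, inserting between D and E.

between D and E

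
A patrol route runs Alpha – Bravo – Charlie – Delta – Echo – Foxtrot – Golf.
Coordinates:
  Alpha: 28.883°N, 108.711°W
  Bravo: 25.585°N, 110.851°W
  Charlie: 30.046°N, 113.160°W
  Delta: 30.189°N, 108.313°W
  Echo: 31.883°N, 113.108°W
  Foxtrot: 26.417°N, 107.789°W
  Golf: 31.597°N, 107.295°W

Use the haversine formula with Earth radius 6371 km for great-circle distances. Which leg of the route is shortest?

Alpha–Bravo

Leg distances:
Alpha→Bravo: 423.4 km
Bravo→Charlie: 545.5 km
Charlie→Delta: 466.4 km
Delta→Echo: 494.1 km
Echo→Foxtrot: 797.4 km
Foxtrot→Golf: 578.0 km
The shortest leg is Alpha–Bravo at 423.4 km.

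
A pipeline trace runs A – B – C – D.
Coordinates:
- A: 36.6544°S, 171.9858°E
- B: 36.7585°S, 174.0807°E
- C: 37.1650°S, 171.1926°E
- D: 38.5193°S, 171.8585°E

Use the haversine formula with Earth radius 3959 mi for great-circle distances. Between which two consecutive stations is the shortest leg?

C–D

Leg distances:
A→B: 116.3 mi
B→C: 161.9 mi
C→D: 100.4 mi
The shortest leg is C–D at 100.4 mi.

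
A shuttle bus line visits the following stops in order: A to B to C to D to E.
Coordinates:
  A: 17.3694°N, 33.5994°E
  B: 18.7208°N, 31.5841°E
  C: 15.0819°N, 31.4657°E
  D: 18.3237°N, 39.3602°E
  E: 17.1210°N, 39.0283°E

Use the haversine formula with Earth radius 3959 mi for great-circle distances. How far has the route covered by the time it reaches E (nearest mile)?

Leg distances:
A→B: 162.0 mi  (cumulative 162.0 mi)
B→C: 251.6 mi  (cumulative 413.6 mi)
C→D: 568.4 mi  (cumulative 981.9 mi)
D→E: 85.9 mi  (cumulative 1067.9 mi)
Cumulative distance at E ≈ 1068 mi.

1068 mi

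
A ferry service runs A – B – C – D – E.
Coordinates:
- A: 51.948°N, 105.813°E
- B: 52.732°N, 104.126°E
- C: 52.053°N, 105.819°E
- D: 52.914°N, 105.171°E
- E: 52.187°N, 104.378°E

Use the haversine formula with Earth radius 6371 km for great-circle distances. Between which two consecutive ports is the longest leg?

Leg distances:
A→B: 144.0 km
B→C: 137.5 km
C→D: 105.3 km
D→E: 97.0 km
The longest leg is A–B at 144.0 km.

A–B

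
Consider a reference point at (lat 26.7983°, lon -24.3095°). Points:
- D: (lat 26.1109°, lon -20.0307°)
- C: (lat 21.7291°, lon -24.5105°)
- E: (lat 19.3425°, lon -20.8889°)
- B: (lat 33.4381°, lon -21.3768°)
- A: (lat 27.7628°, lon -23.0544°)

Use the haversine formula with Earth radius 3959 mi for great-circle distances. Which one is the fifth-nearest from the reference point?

E

Distances from the reference point ((lat 26.7983°, lon -24.3095°)):
A: 101.9 mi
D: 268.9 mi
C: 350.5 mi
B: 491.1 mi
E: 559.1 mi
The fifth-nearest is E at 559.1 mi.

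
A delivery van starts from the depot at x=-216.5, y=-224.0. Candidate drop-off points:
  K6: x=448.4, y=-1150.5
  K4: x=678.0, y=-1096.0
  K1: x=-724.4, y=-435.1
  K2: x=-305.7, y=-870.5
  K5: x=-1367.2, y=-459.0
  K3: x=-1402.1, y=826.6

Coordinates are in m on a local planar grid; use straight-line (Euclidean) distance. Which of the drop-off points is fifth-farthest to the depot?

Distance to each, sorted:
K3: 1584.1 m
K4: 1249.2 m
K5: 1174.5 m
K6: 1140.4 m
K2: 652.6 m
K1: 550.0 m
The fifth-farthest is K2 at 652.6 m.

K2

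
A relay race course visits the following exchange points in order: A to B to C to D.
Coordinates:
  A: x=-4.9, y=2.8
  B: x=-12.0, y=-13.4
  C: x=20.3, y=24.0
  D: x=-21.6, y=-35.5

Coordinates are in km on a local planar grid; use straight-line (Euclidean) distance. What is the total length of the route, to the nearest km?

140 km

Leg distances:
A→B: 17.7 km  (cumulative 17.7 km)
B→C: 49.4 km  (cumulative 67.1 km)
C→D: 72.8 km  (cumulative 139.9 km)
Total route length ≈ 140 km.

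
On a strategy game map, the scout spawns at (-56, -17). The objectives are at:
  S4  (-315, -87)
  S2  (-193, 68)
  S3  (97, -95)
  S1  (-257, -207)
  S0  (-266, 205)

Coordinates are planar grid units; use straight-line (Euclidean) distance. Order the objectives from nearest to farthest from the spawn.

Computing each straight-line distance from (-56, -17):
S2 (-193, 68): 161.2
S3 (97, -95): 171.7
S4 (-315, -87): 268.3
S1 (-257, -207): 276.6
S0 (-266, 205): 305.6

S2, S3, S4, S1, S0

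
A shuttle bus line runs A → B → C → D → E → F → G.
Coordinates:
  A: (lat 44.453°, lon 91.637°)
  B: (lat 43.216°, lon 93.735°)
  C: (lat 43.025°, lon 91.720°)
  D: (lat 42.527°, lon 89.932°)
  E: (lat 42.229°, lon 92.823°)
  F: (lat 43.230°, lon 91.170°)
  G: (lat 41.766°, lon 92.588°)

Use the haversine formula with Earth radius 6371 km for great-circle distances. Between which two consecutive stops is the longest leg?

Leg distances:
A→B: 217.3 km
B→C: 164.9 km
C→D: 156.1 km
D→E: 239.8 km
E→F: 175.0 km
F→G: 200.0 km
The longest leg is D–E at 239.8 km.

D–E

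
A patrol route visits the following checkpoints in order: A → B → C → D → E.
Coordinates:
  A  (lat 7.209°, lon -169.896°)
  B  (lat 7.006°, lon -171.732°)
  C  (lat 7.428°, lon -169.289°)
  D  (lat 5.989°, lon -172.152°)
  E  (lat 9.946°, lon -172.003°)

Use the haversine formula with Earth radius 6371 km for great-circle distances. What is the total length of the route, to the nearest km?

Leg distances:
A→B: 203.8 km  (cumulative 203.8 km)
B→C: 273.6 km  (cumulative 477.4 km)
C→D: 354.3 km  (cumulative 831.7 km)
D→E: 440.3 km  (cumulative 1272.0 km)
Total route length ≈ 1272 km.

1272 km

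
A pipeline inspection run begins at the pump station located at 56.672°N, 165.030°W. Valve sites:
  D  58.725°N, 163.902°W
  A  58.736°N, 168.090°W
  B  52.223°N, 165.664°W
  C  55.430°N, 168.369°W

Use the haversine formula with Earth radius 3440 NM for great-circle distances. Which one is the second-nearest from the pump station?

Distances from the pump station (56.672°N, 165.030°W):
D: 128.5 NM
C: 134.5 NM
A: 158.1 NM
B: 268.0 NM
The second-nearest is C at 134.5 NM.

C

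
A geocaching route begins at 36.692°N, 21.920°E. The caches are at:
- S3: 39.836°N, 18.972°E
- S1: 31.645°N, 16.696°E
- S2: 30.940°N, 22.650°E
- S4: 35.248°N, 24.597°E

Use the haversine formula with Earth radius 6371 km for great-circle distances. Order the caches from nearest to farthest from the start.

Distance from the start at 36.692°N, 21.920°E to each:
S4 35.248°N, 24.597°E: 289.5 km
S3 39.836°N, 18.972°E: 434.1 km
S2 30.940°N, 22.650°E: 643.1 km
S1 31.645°N, 16.696°E: 738.6 km

S4, S3, S2, S1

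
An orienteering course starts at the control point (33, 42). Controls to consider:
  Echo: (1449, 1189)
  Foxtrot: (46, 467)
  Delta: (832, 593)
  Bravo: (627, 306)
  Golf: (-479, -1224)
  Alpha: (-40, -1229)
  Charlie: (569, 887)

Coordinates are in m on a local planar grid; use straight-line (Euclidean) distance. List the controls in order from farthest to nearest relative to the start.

Echo, Golf, Alpha, Charlie, Delta, Bravo, Foxtrot

Distance from the start at (33, 42) to each:
Echo (1449, 1189): 1822.3 m
Golf (-479, -1224): 1365.6 m
Alpha (-40, -1229): 1273.1 m
Charlie (569, 887): 1000.7 m
Delta (832, 593): 970.6 m
Bravo (627, 306): 650.0 m
Foxtrot (46, 467): 425.2 m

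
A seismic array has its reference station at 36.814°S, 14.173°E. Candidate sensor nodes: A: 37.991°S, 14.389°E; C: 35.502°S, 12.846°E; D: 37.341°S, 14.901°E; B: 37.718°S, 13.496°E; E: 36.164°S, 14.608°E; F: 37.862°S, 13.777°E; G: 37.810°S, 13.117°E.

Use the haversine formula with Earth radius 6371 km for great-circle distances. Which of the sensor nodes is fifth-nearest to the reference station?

Distances from the reference station (36.814°S, 14.173°E):
E: 82.1 km
D: 87.2 km
B: 117.0 km
F: 121.7 km
A: 132.3 km
G: 144.9 km
C: 188.3 km
The fifth-nearest is A at 132.3 km.

A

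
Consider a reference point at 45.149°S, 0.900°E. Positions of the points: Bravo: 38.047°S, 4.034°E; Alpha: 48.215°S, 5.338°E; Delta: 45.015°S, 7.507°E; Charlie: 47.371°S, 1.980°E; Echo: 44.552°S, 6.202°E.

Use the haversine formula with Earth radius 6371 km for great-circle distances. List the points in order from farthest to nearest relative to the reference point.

Distances from the reference point:
Bravo 38.047°S, 4.034°E: 831.4 km
Delta 45.015°S, 7.507°E: 518.8 km
Alpha 48.215°S, 5.338°E: 480.3 km
Echo 44.552°S, 6.202°E: 423.1 km
Charlie 47.371°S, 1.980°E: 260.6 km

Bravo, Delta, Alpha, Echo, Charlie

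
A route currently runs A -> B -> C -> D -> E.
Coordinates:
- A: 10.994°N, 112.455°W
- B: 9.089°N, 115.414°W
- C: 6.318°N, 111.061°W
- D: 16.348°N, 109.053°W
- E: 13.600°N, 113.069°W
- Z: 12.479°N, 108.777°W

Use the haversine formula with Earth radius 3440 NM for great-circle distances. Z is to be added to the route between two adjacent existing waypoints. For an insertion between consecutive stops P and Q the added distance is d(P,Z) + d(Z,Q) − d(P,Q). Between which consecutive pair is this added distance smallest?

between C and D

Added distance for inserting Z between each consecutive pair:
A–B: 466.0 NM
B–C: 527.2 NM
C–D: 13.0 NM
D–E: 207.3 NM
Smallest added distance is 13.0 NM, inserting between C and D.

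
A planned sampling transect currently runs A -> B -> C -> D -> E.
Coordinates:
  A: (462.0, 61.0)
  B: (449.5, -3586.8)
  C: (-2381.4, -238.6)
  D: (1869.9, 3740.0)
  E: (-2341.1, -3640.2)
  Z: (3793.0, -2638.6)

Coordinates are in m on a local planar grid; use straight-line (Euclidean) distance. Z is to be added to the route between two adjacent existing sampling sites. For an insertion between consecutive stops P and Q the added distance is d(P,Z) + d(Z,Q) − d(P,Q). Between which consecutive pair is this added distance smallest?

Added distance for inserting Z between each consecutive pair:
A–B: 4115.1 m
B–C: 5715.2 m
C–D: 7464.0 m
D–E: 4380.5 m
Smallest added distance is 4115.1 m, inserting between A and B.

between A and B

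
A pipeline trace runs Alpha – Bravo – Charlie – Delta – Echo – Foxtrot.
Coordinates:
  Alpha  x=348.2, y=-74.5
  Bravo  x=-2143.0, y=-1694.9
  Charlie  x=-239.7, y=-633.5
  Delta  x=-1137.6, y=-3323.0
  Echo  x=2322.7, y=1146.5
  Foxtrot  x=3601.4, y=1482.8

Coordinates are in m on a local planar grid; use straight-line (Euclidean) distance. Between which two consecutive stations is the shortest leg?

Echo–Foxtrot

Leg distances:
Alpha→Bravo: 2971.8 m
Bravo→Charlie: 2179.2 m
Charlie→Delta: 2835.4 m
Delta→Echo: 5652.4 m
Echo→Foxtrot: 1322.2 m
The shortest leg is Echo–Foxtrot at 1322.2 m.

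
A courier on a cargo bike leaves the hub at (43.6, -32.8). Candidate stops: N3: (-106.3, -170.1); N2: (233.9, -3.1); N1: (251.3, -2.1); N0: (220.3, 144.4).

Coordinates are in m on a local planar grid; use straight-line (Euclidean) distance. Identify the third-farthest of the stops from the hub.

Distance to each, sorted:
N0: 250.2 m
N1: 210.0 m
N3: 203.3 m
N2: 192.6 m
The third-farthest is N3 at 203.3 m.

N3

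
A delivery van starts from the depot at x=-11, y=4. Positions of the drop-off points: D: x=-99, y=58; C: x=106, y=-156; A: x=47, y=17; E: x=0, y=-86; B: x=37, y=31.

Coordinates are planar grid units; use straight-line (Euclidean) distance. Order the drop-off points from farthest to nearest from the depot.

Distance from the depot at x=-11, y=4 to each:
C x=106, y=-156: 198.2
D x=-99, y=58: 103.2
E x=0, y=-86: 90.7
A x=47, y=17: 59.4
B x=37, y=31: 55.1

C, D, E, A, B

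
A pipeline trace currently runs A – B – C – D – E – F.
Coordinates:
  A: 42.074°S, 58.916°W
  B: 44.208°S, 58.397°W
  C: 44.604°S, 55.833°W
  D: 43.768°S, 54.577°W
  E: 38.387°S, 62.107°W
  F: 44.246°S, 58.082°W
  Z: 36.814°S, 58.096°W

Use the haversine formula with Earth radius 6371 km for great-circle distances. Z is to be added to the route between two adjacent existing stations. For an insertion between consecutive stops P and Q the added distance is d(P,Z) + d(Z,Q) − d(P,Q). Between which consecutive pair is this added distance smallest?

Added distance for inserting Z between each consecutive pair:
A–B: 1170.7 km
B–C: 1501.1 km
C–D: 1578.9 km
D–E: 353.9 km
E–F: 487.8 km
Smallest added distance is 353.9 km, inserting between D and E.

between D and E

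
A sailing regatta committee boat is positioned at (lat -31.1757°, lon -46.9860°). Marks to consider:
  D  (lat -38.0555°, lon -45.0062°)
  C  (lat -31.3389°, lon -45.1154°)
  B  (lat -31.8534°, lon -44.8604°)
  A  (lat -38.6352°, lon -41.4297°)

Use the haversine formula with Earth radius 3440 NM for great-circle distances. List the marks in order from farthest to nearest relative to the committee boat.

A, D, B, C

Distances from the committee boat:
A (lat -38.6352°, lon -41.4297°): 524.5 NM
D (lat -38.0555°, lon -45.0062°): 424.5 NM
B (lat -31.8534°, lon -44.8604°): 116.2 NM
C (lat -31.3389°, lon -45.1154°): 96.5 NM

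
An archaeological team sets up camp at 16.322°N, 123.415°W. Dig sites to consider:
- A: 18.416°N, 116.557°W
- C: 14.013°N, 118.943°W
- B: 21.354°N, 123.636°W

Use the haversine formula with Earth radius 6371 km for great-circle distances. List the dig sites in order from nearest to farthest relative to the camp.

C, B, A

Computing each great-circle distance from 16.322°N, 123.415°W:
C 14.013°N, 118.943°W: 544.3 km
B 21.354°N, 123.636°W: 560.0 km
A 18.416°N, 116.557°W: 764.1 km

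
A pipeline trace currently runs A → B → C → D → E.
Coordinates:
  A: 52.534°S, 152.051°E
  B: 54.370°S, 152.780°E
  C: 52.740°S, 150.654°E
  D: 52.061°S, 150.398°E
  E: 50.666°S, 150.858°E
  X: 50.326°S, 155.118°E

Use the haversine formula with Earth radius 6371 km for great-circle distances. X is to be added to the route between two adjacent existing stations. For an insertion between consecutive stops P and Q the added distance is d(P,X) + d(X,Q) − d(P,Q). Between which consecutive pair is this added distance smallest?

Added distance for inserting X between each consecutive pair:
A–B: 591.8 km
B–C: 656.6 km
C–D: 712.7 km
D–E: 526.5 km
Smallest added distance is 526.5 km, inserting between D and E.

between D and E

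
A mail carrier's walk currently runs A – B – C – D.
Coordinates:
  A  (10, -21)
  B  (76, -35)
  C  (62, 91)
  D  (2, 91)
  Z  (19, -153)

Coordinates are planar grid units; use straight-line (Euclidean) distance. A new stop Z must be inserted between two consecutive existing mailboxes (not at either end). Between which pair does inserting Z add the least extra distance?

Added distance for inserting Z between each consecutive pair:
A–B: 195.9
B–C: 252.0
C–D: 432.4
Smallest added distance is 195.9, inserting between A and B.

between A and B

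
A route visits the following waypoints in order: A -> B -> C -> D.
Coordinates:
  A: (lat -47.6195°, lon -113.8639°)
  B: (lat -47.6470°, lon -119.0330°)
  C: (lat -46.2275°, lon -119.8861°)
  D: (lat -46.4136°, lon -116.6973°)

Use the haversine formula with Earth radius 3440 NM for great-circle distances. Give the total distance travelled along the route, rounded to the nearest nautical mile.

434 NM

Leg distances:
A→B: 209.1 NM  (cumulative 209.1 NM)
B→C: 92.1 NM  (cumulative 301.2 NM)
C→D: 132.7 NM  (cumulative 433.9 NM)
Total route length ≈ 434 NM.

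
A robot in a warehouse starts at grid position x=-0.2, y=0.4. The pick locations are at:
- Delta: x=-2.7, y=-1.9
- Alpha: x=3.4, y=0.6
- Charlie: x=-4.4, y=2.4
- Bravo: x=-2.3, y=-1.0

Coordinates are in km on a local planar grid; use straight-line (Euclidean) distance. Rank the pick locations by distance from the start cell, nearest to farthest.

Bravo, Delta, Alpha, Charlie

Computing each straight-line distance from x=-0.2, y=0.4:
Bravo x=-2.3, y=-1.0: 2.5 km
Delta x=-2.7, y=-1.9: 3.4 km
Alpha x=3.4, y=0.6: 3.6 km
Charlie x=-4.4, y=2.4: 4.7 km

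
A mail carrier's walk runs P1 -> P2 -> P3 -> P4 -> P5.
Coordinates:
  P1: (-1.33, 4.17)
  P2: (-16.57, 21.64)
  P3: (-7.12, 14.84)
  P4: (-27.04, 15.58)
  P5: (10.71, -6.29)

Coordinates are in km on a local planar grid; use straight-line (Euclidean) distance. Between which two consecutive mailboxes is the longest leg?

P4–P5

Leg distances:
P1→P2: 23.2 km
P2→P3: 11.6 km
P3→P4: 19.9 km
P4→P5: 43.6 km
The longest leg is P4–P5 at 43.6 km.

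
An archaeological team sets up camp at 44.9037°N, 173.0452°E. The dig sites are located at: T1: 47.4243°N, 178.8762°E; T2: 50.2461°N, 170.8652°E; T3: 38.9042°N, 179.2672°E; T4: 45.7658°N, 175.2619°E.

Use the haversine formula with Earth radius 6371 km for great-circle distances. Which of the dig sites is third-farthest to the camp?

Distance to each, sorted:
T3: 842.2 km
T2: 616.1 km
T1: 529.1 km
T4: 198.0 km
The third-farthest is T1 at 529.1 km.

T1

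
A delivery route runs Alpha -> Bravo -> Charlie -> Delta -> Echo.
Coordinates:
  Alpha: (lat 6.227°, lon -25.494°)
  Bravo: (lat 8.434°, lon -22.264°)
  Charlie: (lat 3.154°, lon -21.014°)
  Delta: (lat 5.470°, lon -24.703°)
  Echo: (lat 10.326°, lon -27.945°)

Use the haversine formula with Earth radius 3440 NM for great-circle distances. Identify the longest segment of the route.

Leg distances:
Alpha→Bravo: 233.6 NM
Bravo→Charlie: 325.7 NM
Charlie→Delta: 261.0 NM
Delta→Echo: 349.5 NM
The longest leg is Delta–Echo at 349.5 NM.

Delta–Echo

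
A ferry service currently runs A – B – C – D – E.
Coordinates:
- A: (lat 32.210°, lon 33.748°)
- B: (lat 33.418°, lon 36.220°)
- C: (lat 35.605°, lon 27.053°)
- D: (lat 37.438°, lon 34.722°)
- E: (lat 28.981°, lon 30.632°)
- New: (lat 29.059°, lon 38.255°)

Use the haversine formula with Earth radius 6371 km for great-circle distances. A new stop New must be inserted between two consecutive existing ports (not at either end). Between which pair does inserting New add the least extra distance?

between D and E

Added distance for inserting New between each consecutive pair:
A–B: 810.1 km
B–C: 926.0 km
C–D: 1551.2 km
D–E: 714.7 km
Smallest added distance is 714.7 km, inserting between D and E.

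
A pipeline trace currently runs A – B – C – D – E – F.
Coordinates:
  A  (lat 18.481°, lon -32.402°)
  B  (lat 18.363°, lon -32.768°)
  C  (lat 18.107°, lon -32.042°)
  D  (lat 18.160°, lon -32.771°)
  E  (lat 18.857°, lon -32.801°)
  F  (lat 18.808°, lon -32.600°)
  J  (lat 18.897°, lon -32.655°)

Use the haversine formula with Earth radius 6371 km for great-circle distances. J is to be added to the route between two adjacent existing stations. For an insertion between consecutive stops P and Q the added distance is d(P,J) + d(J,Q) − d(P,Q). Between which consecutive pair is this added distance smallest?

Added distance for inserting J between each consecutive pair:
A–B: 73.2 km
B–C: 87.8 km
C–D: 114.7 km
D–E: 21.3 km
E–F: 5.6 km
Smallest added distance is 5.6 km, inserting between E and F.

between E and F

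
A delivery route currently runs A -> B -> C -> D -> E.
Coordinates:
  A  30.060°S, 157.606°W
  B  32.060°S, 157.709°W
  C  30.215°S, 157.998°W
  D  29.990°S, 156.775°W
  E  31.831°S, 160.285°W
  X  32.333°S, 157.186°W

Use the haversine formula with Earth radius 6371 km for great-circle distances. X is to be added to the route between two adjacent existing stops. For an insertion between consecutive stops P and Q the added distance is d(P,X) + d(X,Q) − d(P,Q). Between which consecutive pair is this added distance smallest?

Added distance for inserting X between each consecutive pair:
A–B: 91.1 km
B–C: 98.7 km
C–D: 391.0 km
D–E: 168.3 km
Smallest added distance is 91.1 km, inserting between A and B.

between A and B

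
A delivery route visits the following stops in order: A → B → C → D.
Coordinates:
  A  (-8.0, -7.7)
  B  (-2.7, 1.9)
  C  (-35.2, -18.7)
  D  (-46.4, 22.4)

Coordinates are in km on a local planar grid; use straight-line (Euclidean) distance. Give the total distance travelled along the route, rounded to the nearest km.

92 km

Leg distances:
A→B: 11.0 km  (cumulative 11.0 km)
B→C: 38.5 km  (cumulative 49.4 km)
C→D: 42.6 km  (cumulative 92.0 km)
Total route length ≈ 92 km.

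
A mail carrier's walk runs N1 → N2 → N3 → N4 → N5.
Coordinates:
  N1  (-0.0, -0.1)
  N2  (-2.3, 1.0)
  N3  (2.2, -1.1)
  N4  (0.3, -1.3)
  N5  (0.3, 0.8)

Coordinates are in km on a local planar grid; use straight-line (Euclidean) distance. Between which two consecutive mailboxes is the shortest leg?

Leg distances:
N1→N2: 2.5 km
N2→N3: 5.0 km
N3→N4: 1.9 km
N4→N5: 2.1 km
The shortest leg is N3–N4 at 1.9 km.

N3–N4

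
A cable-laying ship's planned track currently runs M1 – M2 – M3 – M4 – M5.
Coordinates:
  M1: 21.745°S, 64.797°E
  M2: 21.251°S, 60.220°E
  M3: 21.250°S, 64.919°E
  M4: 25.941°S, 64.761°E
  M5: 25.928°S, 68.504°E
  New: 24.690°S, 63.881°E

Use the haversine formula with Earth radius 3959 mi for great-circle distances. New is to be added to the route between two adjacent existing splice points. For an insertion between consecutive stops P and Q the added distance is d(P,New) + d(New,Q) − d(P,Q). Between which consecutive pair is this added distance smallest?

Added distance for inserting New between each consecutive pair:
M1–M2: 248.1 mi
M2–M3: 276.8 mi
M3–M4: 24.8 mi
M4–M5: 171.0 mi
Smallest added distance is 24.8 mi, inserting between M3 and M4.

between M3 and M4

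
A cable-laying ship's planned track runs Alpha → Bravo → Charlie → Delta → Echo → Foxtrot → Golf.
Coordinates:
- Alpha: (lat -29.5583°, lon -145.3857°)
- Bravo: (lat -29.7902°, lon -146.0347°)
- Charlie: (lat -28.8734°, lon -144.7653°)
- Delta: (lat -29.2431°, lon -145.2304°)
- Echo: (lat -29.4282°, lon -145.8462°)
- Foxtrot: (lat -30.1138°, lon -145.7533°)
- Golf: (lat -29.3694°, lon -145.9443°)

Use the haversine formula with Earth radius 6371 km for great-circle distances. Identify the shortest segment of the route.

Charlie–Delta

Leg distances:
Alpha→Bravo: 67.8 km
Bravo→Charlie: 159.8 km
Charlie→Delta: 61.1 km
Delta→Echo: 63.1 km
Echo→Foxtrot: 76.8 km
Foxtrot→Golf: 84.8 km
The shortest leg is Charlie–Delta at 61.1 km.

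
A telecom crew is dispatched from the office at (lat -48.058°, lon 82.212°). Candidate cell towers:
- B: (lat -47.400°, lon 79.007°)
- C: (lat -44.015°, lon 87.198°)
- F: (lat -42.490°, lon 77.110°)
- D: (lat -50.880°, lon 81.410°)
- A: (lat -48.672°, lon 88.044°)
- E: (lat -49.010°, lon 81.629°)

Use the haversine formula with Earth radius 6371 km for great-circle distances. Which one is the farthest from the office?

Distance to each, sorted:
F: 736.3 km
C: 591.5 km
A: 436.1 km
D: 319.1 km
B: 250.6 km
E: 114.2 km
The farthest is F at 736.3 km.

F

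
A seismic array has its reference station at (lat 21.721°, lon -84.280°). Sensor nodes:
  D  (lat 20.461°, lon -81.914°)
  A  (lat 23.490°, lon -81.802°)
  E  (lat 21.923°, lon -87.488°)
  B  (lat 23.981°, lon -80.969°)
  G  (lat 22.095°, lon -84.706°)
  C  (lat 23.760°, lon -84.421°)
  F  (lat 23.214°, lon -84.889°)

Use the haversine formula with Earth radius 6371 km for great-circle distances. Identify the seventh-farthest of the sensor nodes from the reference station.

G

Distances from the reference station ((lat 21.721°, lon -84.280°)):
B: 422.2 km
E: 331.9 km
A: 321.5 km
D: 282.6 km
C: 227.2 km
F: 177.4 km
G: 60.5 km
The seventh-farthest is G at 60.5 km.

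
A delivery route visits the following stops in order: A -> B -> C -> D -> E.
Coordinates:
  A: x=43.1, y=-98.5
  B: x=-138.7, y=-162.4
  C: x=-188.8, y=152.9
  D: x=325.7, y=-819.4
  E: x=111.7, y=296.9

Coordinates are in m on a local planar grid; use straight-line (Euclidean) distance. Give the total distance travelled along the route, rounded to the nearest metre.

2749 m

Leg distances:
A→B: 192.7 m  (cumulative 192.7 m)
B→C: 319.3 m  (cumulative 512.0 m)
C→D: 1100.0 m  (cumulative 1612.0 m)
D→E: 1136.6 m  (cumulative 2748.6 m)
Total route length ≈ 2749 m.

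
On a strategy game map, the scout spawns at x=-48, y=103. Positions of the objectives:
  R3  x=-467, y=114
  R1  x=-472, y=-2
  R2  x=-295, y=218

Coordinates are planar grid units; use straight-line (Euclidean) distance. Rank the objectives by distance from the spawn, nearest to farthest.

R2, R3, R1

Computing each straight-line distance from x=-48, y=103:
R2 x=-295, y=218: 272.5
R3 x=-467, y=114: 419.1
R1 x=-472, y=-2: 436.8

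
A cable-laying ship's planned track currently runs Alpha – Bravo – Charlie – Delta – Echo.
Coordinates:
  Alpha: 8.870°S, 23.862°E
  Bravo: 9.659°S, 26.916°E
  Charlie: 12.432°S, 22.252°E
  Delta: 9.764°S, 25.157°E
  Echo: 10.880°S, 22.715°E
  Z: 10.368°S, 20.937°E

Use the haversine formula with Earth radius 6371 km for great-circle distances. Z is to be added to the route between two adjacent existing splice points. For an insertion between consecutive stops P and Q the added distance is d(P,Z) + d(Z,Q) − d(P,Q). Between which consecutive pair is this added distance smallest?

between Charlie and Delta

Added distance for inserting Z between each consecutive pair:
Alpha–Bravo: 674.3 km
Bravo–Charlie: 334.9 km
Charlie–Delta: 303.3 km
Delta–Echo: 374.8 km
Smallest added distance is 303.3 km, inserting between Charlie and Delta.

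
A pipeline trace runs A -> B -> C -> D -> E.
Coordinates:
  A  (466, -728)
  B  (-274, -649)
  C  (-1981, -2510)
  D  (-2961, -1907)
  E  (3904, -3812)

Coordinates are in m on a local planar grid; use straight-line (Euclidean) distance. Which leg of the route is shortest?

Leg distances:
A→B: 744.2 m
B→C: 2525.3 m
C→D: 1150.7 m
D→E: 7124.4 m
The shortest leg is A–B at 744.2 m.

A–B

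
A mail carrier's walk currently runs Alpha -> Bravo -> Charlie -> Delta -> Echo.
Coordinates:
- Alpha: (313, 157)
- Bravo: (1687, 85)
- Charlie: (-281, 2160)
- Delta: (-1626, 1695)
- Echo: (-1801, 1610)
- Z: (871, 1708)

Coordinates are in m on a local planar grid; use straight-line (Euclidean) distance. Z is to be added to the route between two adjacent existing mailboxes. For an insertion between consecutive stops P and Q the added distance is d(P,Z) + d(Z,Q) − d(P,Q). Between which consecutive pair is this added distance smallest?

Added distance for inserting Z between each consecutive pair:
Alpha–Bravo: 2089.0 m
Bravo–Charlie: 194.3 m
Charlie–Delta: 2311.4 m
Delta–Echo: 4976.3 m
Smallest added distance is 194.3 m, inserting between Bravo and Charlie.

between Bravo and Charlie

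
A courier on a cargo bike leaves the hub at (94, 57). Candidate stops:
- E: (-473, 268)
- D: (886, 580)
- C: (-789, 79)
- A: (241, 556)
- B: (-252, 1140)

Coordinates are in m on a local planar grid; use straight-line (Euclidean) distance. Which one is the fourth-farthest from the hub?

Distances from the hub ((94, 57)):
B: 1136.9 m
D: 949.1 m
C: 883.3 m
E: 605.0 m
A: 520.2 m
The fourth-farthest is E at 605.0 m.

E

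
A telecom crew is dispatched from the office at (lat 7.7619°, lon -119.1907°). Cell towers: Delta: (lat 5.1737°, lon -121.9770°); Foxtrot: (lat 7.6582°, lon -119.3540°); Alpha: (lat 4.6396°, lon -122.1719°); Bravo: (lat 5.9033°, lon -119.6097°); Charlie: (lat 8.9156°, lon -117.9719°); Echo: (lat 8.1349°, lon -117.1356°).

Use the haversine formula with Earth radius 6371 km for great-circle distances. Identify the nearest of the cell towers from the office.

Foxtrot

Distance to each, sorted:
Foxtrot: 21.4 km
Charlie: 185.6 km
Bravo: 211.8 km
Echo: 230.1 km
Delta: 421.4 km
Alpha: 478.7 km
The nearest is Foxtrot at 21.4 km.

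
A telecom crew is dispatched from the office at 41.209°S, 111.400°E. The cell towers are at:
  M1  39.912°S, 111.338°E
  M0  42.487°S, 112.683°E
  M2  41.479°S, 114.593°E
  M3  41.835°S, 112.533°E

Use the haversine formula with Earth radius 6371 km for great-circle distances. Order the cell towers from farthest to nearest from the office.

Computing each great-circle distance from 41.209°S, 111.400°E:
M2 41.479°S, 114.593°E: 268.2 km
M0 42.487°S, 112.683°E: 177.4 km
M1 39.912°S, 111.338°E: 144.3 km
M3 41.835°S, 112.533°E: 117.2 km

M2, M0, M1, M3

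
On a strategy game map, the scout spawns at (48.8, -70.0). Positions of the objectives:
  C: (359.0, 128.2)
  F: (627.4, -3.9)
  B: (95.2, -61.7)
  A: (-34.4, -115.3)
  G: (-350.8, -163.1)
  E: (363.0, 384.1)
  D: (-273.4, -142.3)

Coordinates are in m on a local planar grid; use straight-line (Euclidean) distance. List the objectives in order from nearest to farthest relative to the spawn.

Distance from the spawn at (48.8, -70.0) to each:
B (95.2, -61.7): 47.1 m
A (-34.4, -115.3): 94.7 m
D (-273.4, -142.3): 330.2 m
C (359.0, 128.2): 368.1 m
G (-350.8, -163.1): 410.3 m
E (363.0, 384.1): 552.2 m
F (627.4, -3.9): 582.4 m

B, A, D, C, G, E, F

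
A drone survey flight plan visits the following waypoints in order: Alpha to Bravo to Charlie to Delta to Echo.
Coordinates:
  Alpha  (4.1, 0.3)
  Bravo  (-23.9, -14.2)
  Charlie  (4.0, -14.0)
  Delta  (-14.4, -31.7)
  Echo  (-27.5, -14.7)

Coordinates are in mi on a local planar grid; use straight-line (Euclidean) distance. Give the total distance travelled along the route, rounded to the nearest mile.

106 mi

Leg distances:
Alpha→Bravo: 31.5 mi  (cumulative 31.5 mi)
Bravo→Charlie: 27.9 mi  (cumulative 59.4 mi)
Charlie→Delta: 25.5 mi  (cumulative 85.0 mi)
Delta→Echo: 21.5 mi  (cumulative 106.4 mi)
Total route length ≈ 106 mi.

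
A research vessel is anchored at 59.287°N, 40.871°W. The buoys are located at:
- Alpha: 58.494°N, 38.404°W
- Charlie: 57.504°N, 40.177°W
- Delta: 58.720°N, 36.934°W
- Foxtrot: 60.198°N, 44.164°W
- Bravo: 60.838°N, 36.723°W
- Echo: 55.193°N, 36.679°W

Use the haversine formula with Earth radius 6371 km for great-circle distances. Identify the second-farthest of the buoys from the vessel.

Bravo

Distance to each, sorted:
Echo: 520.2 km
Bravo: 287.5 km
Delta: 234.1 km
Foxtrot: 210.5 km
Charlie: 202.3 km
Alpha: 166.9 km
The second-farthest is Bravo at 287.5 km.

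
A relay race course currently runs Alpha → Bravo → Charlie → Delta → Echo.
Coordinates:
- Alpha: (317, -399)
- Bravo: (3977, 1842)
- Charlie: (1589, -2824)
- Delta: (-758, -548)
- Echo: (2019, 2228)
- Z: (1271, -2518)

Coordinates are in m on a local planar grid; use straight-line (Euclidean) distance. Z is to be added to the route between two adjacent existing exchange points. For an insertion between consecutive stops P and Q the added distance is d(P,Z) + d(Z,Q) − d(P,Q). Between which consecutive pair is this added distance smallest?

between Charlie and Delta

Added distance for inserting Z between each consecutive pair:
Alpha–Bravo: 3163.7 m
Bravo–Charlie: 331.2 m
Charlie–Delta: 0.0 m
Delta–Echo: 3706.0 m
Smallest added distance is 0.0 m, inserting between Charlie and Delta.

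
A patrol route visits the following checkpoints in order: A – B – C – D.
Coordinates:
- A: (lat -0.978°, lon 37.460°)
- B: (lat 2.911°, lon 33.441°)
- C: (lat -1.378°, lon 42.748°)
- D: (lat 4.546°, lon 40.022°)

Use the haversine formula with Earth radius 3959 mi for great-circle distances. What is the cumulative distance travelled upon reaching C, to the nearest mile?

Leg distances:
A→B: 386.4 mi  (cumulative 386.4 mi)
B→C: 707.9 mi  (cumulative 1094.3 mi)
Cumulative distance at C ≈ 1094 mi.

1094 mi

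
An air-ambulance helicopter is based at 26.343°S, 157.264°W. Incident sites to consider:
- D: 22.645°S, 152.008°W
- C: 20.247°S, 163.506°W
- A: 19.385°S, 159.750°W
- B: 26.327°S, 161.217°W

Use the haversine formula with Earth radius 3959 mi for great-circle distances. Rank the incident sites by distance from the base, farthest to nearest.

Distances from the base:
C 20.247°S, 163.506°W: 578.0 mi
A 19.385°S, 159.750°W: 506.1 mi
D 22.645°S, 152.008°W: 417.7 mi
B 26.327°S, 161.217°W: 244.8 mi

C, A, D, B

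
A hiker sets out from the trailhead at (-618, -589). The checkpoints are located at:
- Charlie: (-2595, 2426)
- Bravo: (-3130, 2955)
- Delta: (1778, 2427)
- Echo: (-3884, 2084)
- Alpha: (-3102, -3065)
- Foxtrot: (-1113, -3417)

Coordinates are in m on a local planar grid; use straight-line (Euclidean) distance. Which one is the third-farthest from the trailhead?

Distance to each, sorted:
Bravo: 4344.0 m
Echo: 4220.4 m
Delta: 3851.9 m
Charlie: 3605.4 m
Alpha: 3507.3 m
Foxtrot: 2871.0 m
The third-farthest is Delta at 3851.9 m.

Delta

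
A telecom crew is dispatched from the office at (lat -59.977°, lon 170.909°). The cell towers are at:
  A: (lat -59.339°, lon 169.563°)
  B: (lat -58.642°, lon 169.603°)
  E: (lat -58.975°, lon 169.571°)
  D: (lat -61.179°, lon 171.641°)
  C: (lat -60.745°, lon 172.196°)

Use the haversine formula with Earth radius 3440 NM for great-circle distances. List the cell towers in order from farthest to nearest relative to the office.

Distance from the office at (lat -59.977°, lon 170.909°) to each:
B (lat -58.642°, lon 169.603°): 89.6 NM
D (lat -61.179°, lon 171.641°): 75.3 NM
E (lat -58.975°, lon 169.571°): 72.7 NM
C (lat -60.745°, lon 172.196°): 59.9 NM
A (lat -59.339°, lon 169.563°): 56.0 NM

B, D, E, C, A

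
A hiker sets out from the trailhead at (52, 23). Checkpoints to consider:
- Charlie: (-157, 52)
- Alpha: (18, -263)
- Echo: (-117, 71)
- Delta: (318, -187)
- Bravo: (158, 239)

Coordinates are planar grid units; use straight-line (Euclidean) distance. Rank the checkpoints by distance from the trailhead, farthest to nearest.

Delta, Alpha, Bravo, Charlie, Echo

Distances from the trailhead:
Delta (318, -187): 338.9
Alpha (18, -263): 288.0
Bravo (158, 239): 240.6
Charlie (-157, 52): 211.0
Echo (-117, 71): 175.7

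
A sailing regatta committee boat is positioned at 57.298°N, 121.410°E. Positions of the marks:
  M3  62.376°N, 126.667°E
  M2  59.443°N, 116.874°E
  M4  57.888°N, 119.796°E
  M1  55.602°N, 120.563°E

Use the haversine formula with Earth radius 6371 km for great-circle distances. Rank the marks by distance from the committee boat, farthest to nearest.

M3, M2, M1, M4

Computing each great-circle distance from 57.298°N, 121.410°E:
M3 62.376°N, 126.667°E: 636.0 km
M2 59.443°N, 116.874°E: 356.0 km
M1 55.602°N, 120.563°E: 195.6 km
M4 57.888°N, 119.796°E: 116.4 km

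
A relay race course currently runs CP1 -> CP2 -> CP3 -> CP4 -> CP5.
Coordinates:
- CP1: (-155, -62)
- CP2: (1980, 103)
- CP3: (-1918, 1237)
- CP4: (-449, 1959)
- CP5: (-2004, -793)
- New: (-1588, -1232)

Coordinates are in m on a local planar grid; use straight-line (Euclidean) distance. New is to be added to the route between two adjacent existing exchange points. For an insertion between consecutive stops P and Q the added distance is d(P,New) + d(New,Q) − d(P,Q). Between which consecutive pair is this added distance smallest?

Added distance for inserting New between each consecutive pair:
CP1–CP2: 3518.2 m
CP2–CP3: 2240.9 m
CP3–CP4: 4242.3 m
CP4–CP5: 832.0 m
Smallest added distance is 832.0 m, inserting between CP4 and CP5.

between CP4 and CP5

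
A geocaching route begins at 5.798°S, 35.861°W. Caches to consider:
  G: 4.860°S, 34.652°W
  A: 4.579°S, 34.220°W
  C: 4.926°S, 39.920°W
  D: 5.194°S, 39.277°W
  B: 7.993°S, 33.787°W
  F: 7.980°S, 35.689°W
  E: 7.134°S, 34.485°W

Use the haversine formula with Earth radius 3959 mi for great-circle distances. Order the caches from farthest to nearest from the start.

C, D, B, F, A, E, G

Distance from the start at 5.798°S, 35.861°W to each:
C 4.926°S, 39.920°W: 285.7 mi
D 5.194°S, 39.277°W: 238.6 mi
B 7.993°S, 33.787°W: 207.9 mi
F 7.980°S, 35.689°W: 151.2 mi
A 4.579°S, 34.220°W: 140.9 mi
E 7.134°S, 34.485°W: 132.1 mi
G 4.860°S, 34.652°W: 105.4 mi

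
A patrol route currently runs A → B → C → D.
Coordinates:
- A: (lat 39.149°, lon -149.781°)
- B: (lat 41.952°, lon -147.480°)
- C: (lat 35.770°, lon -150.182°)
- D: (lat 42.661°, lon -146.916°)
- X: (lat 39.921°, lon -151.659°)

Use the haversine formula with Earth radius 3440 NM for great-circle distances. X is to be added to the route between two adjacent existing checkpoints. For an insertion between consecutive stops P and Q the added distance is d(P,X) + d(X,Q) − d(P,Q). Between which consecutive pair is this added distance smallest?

Added distance for inserting X between each consecutive pair:
A–B: 125.5 NM
B–C: 92.2 NM
C–D: 88.0 NM
Smallest added distance is 88.0 NM, inserting between C and D.

between C and D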